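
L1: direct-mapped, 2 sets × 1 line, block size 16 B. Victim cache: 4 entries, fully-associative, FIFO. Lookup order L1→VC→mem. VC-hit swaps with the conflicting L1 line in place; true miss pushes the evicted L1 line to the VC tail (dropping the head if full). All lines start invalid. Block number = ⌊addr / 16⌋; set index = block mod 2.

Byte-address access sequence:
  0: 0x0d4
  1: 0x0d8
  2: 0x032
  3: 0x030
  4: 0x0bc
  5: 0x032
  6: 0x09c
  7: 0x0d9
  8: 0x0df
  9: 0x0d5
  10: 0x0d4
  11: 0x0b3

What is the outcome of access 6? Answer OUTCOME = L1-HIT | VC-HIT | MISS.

0: 0xd4 (blk 13, set 1) → MISS  vc=[]
1: 0xd8 (blk 13, set 1) → L1-HIT  vc=[]
2: 0x32 (blk 3, set 1) → MISS  vc=[13]
3: 0x30 (blk 3, set 1) → L1-HIT  vc=[13]
4: 0xbc (blk 11, set 1) → MISS  vc=[13, 3]
5: 0x32 (blk 3, set 1) → VC-HIT  vc=[13, 11]
6: 0x9c (blk 9, set 1) → MISS  vc=[13, 11, 3]
7: 0xd9 (blk 13, set 1) → VC-HIT  vc=[9, 11, 3]
8: 0xdf (blk 13, set 1) → L1-HIT  vc=[9, 11, 3]
9: 0xd5 (blk 13, set 1) → L1-HIT  vc=[9, 11, 3]
10: 0xd4 (blk 13, set 1) → L1-HIT  vc=[9, 11, 3]
11: 0xb3 (blk 11, set 1) → VC-HIT  vc=[9, 13, 3]

OUTCOME = MISS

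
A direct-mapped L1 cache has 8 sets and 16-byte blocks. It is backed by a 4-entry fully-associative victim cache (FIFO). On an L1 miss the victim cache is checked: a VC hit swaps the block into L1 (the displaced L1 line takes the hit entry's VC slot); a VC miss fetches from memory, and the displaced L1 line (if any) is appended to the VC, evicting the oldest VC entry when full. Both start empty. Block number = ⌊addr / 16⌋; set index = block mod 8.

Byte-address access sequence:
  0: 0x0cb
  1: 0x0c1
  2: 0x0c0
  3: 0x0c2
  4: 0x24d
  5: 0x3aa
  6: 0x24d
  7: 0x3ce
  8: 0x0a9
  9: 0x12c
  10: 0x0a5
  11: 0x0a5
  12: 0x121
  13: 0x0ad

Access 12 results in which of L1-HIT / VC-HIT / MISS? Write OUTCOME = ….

OUTCOME = VC-HIT

0: 0xcb (blk 12, set 4) → MISS  vc=[]
1: 0xc1 (blk 12, set 4) → L1-HIT  vc=[]
2: 0xc0 (blk 12, set 4) → L1-HIT  vc=[]
3: 0xc2 (blk 12, set 4) → L1-HIT  vc=[]
4: 0x24d (blk 36, set 4) → MISS  vc=[12]
5: 0x3aa (blk 58, set 2) → MISS  vc=[12]
6: 0x24d (blk 36, set 4) → L1-HIT  vc=[12]
7: 0x3ce (blk 60, set 4) → MISS  vc=[12, 36]
8: 0xa9 (blk 10, set 2) → MISS  vc=[12, 36, 58]
9: 0x12c (blk 18, set 2) → MISS  vc=[12, 36, 58, 10]
10: 0xa5 (blk 10, set 2) → VC-HIT  vc=[12, 36, 58, 18]
11: 0xa5 (blk 10, set 2) → L1-HIT  vc=[12, 36, 58, 18]
12: 0x121 (blk 18, set 2) → VC-HIT  vc=[12, 36, 58, 10]
13: 0xad (blk 10, set 2) → VC-HIT  vc=[12, 36, 58, 18]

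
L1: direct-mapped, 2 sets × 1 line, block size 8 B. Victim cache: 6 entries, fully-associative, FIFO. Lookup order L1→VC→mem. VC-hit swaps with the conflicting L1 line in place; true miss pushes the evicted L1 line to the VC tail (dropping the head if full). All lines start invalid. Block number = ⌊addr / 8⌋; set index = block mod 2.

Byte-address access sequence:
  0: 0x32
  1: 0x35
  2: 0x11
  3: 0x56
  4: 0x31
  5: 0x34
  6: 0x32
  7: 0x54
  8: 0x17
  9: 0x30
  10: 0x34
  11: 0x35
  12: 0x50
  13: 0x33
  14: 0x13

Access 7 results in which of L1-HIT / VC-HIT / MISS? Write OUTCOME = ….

#0 0x32→b6/s0 MISS; vc=[]
#1 0x35→b6/s0 L1-HIT; vc=[]
#2 0x11→b2/s0 MISS; vc=[6]
#3 0x56→b10/s0 MISS; vc=[6,2]
#4 0x31→b6/s0 VC-HIT; vc=[10,2]
#5 0x34→b6/s0 L1-HIT; vc=[10,2]
#6 0x32→b6/s0 L1-HIT; vc=[10,2]
#7 0x54→b10/s0 VC-HIT; vc=[6,2]
#8 0x17→b2/s0 VC-HIT; vc=[6,10]
#9 0x30→b6/s0 VC-HIT; vc=[2,10]
#10 0x34→b6/s0 L1-HIT; vc=[2,10]
#11 0x35→b6/s0 L1-HIT; vc=[2,10]
#12 0x50→b10/s0 VC-HIT; vc=[2,6]
#13 0x33→b6/s0 VC-HIT; vc=[2,10]
#14 0x13→b2/s0 VC-HIT; vc=[6,10]

OUTCOME = VC-HIT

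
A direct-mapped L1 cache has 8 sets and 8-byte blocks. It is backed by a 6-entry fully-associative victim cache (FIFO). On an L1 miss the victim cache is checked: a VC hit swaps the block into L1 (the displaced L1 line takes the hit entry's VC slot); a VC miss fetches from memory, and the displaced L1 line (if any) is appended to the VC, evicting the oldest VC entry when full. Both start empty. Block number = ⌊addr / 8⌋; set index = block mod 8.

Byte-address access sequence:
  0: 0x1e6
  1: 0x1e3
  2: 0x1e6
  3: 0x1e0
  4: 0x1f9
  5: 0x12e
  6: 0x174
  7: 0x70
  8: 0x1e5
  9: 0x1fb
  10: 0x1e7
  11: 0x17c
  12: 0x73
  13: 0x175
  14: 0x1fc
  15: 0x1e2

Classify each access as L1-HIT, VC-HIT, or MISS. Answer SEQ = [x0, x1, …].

SEQ = [MISS, L1-HIT, L1-HIT, L1-HIT, MISS, MISS, MISS, MISS, L1-HIT, L1-HIT, L1-HIT, MISS, L1-HIT, VC-HIT, VC-HIT, L1-HIT]

#0 0x1e6→b60/s4 MISS; vc=[]
#1 0x1e3→b60/s4 L1-HIT; vc=[]
#2 0x1e6→b60/s4 L1-HIT; vc=[]
#3 0x1e0→b60/s4 L1-HIT; vc=[]
#4 0x1f9→b63/s7 MISS; vc=[]
#5 0x12e→b37/s5 MISS; vc=[]
#6 0x174→b46/s6 MISS; vc=[]
#7 0x70→b14/s6 MISS; vc=[46]
#8 0x1e5→b60/s4 L1-HIT; vc=[46]
#9 0x1fb→b63/s7 L1-HIT; vc=[46]
#10 0x1e7→b60/s4 L1-HIT; vc=[46]
#11 0x17c→b47/s7 MISS; vc=[46,63]
#12 0x73→b14/s6 L1-HIT; vc=[46,63]
#13 0x175→b46/s6 VC-HIT; vc=[14,63]
#14 0x1fc→b63/s7 VC-HIT; vc=[14,47]
#15 0x1e2→b60/s4 L1-HIT; vc=[14,47]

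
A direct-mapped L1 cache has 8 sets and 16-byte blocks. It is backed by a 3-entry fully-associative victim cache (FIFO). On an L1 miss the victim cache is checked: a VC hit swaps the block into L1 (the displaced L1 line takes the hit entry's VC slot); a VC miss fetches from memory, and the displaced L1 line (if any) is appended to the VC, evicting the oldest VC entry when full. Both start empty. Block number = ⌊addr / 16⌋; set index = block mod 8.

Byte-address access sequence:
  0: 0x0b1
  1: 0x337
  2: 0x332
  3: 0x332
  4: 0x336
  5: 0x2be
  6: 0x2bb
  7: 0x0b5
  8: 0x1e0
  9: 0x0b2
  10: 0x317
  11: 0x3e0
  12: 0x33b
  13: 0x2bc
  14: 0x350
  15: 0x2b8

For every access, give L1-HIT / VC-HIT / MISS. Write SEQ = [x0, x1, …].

  [0] addr=0xb1 blk=11 s=3: MISS | VC []
  [1] addr=0x337 blk=51 s=3: MISS | VC [11]
  [2] addr=0x332 blk=51 s=3: L1-HIT | VC [11]
  [3] addr=0x332 blk=51 s=3: L1-HIT | VC [11]
  [4] addr=0x336 blk=51 s=3: L1-HIT | VC [11]
  [5] addr=0x2be blk=43 s=3: MISS | VC [11, 51]
  [6] addr=0x2bb blk=43 s=3: L1-HIT | VC [11, 51]
  [7] addr=0xb5 blk=11 s=3: VC-HIT | VC [43, 51]
  [8] addr=0x1e0 blk=30 s=6: MISS | VC [43, 51]
  [9] addr=0xb2 blk=11 s=3: L1-HIT | VC [43, 51]
  [10] addr=0x317 blk=49 s=1: MISS | VC [43, 51]
  [11] addr=0x3e0 blk=62 s=6: MISS | VC [43, 51, 30]
  [12] addr=0x33b blk=51 s=3: VC-HIT | VC [43, 11, 30]
  [13] addr=0x2bc blk=43 s=3: VC-HIT | VC [51, 11, 30]
  [14] addr=0x350 blk=53 s=5: MISS | VC [51, 11, 30]
  [15] addr=0x2b8 blk=43 s=3: L1-HIT | VC [51, 11, 30]

SEQ = [MISS, MISS, L1-HIT, L1-HIT, L1-HIT, MISS, L1-HIT, VC-HIT, MISS, L1-HIT, MISS, MISS, VC-HIT, VC-HIT, MISS, L1-HIT]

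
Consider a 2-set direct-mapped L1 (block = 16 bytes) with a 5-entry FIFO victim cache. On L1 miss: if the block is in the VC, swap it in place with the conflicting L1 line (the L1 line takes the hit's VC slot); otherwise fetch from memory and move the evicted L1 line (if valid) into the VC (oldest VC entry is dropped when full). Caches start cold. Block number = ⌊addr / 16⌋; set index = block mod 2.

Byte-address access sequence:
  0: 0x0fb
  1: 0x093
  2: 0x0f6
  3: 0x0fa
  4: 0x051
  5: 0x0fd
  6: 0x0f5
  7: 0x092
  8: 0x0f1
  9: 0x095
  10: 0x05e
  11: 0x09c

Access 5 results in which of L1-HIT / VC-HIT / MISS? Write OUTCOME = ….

0: 0xfb (blk 15, set 1) → MISS  vc=[]
1: 0x93 (blk 9, set 1) → MISS  vc=[15]
2: 0xf6 (blk 15, set 1) → VC-HIT  vc=[9]
3: 0xfa (blk 15, set 1) → L1-HIT  vc=[9]
4: 0x51 (blk 5, set 1) → MISS  vc=[9, 15]
5: 0xfd (blk 15, set 1) → VC-HIT  vc=[9, 5]
6: 0xf5 (blk 15, set 1) → L1-HIT  vc=[9, 5]
7: 0x92 (blk 9, set 1) → VC-HIT  vc=[15, 5]
8: 0xf1 (blk 15, set 1) → VC-HIT  vc=[9, 5]
9: 0x95 (blk 9, set 1) → VC-HIT  vc=[15, 5]
10: 0x5e (blk 5, set 1) → VC-HIT  vc=[15, 9]
11: 0x9c (blk 9, set 1) → VC-HIT  vc=[15, 5]

OUTCOME = VC-HIT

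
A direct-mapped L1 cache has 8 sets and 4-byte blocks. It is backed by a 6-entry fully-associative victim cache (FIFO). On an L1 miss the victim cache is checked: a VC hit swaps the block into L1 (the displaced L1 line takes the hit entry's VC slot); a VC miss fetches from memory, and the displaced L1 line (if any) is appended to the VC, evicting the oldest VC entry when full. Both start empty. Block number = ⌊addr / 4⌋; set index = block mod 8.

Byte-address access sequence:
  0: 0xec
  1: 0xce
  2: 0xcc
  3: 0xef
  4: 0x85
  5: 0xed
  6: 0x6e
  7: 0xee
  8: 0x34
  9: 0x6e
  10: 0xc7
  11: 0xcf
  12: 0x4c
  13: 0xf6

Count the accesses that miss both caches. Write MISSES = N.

#0 0xec→b59/s3 MISS; vc=[]
#1 0xce→b51/s3 MISS; vc=[59]
#2 0xcc→b51/s3 L1-HIT; vc=[59]
#3 0xef→b59/s3 VC-HIT; vc=[51]
#4 0x85→b33/s1 MISS; vc=[51]
#5 0xed→b59/s3 L1-HIT; vc=[51]
#6 0x6e→b27/s3 MISS; vc=[51,59]
#7 0xee→b59/s3 VC-HIT; vc=[51,27]
#8 0x34→b13/s5 MISS; vc=[51,27]
#9 0x6e→b27/s3 VC-HIT; vc=[51,59]
#10 0xc7→b49/s1 MISS; vc=[51,59,33]
#11 0xcf→b51/s3 VC-HIT; vc=[27,59,33]
#12 0x4c→b19/s3 MISS; vc=[27,59,33,51]
#13 0xf6→b61/s5 MISS; vc=[27,59,33,51,13]

MISSES = 8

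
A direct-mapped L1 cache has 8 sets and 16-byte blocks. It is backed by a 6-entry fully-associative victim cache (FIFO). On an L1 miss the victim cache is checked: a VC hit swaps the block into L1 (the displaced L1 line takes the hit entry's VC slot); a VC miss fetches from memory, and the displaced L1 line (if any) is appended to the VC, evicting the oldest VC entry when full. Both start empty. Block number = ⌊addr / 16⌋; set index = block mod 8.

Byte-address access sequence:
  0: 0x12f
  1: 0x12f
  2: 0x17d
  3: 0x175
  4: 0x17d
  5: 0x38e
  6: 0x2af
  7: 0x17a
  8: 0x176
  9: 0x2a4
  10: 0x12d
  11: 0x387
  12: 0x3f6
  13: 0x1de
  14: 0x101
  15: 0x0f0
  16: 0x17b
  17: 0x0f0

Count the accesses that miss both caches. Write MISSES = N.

  [0] addr=0x12f blk=18 s=2: MISS | VC []
  [1] addr=0x12f blk=18 s=2: L1-HIT | VC []
  [2] addr=0x17d blk=23 s=7: MISS | VC []
  [3] addr=0x175 blk=23 s=7: L1-HIT | VC []
  [4] addr=0x17d blk=23 s=7: L1-HIT | VC []
  [5] addr=0x38e blk=56 s=0: MISS | VC []
  [6] addr=0x2af blk=42 s=2: MISS | VC [18]
  [7] addr=0x17a blk=23 s=7: L1-HIT | VC [18]
  [8] addr=0x176 blk=23 s=7: L1-HIT | VC [18]
  [9] addr=0x2a4 blk=42 s=2: L1-HIT | VC [18]
  [10] addr=0x12d blk=18 s=2: VC-HIT | VC [42]
  [11] addr=0x387 blk=56 s=0: L1-HIT | VC [42]
  [12] addr=0x3f6 blk=63 s=7: MISS | VC [42, 23]
  [13] addr=0x1de blk=29 s=5: MISS | VC [42, 23]
  [14] addr=0x101 blk=16 s=0: MISS | VC [42, 23, 56]
  [15] addr=0xf0 blk=15 s=7: MISS | VC [42, 23, 56, 63]
  [16] addr=0x17b blk=23 s=7: VC-HIT | VC [42, 15, 56, 63]
  [17] addr=0xf0 blk=15 s=7: VC-HIT | VC [42, 23, 56, 63]

MISSES = 8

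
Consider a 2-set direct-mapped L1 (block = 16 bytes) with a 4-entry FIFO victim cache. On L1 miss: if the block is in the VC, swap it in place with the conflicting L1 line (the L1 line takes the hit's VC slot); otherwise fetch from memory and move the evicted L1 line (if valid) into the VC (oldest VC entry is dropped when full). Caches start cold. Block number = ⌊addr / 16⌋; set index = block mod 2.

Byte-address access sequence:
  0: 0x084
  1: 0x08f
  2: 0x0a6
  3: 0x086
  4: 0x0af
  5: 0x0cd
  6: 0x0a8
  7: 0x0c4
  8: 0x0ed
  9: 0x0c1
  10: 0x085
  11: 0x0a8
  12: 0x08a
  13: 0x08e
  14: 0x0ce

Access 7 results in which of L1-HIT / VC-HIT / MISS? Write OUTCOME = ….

OUTCOME = VC-HIT

0: 0x84 (blk 8, set 0) → MISS  vc=[]
1: 0x8f (blk 8, set 0) → L1-HIT  vc=[]
2: 0xa6 (blk 10, set 0) → MISS  vc=[8]
3: 0x86 (blk 8, set 0) → VC-HIT  vc=[10]
4: 0xaf (blk 10, set 0) → VC-HIT  vc=[8]
5: 0xcd (blk 12, set 0) → MISS  vc=[8, 10]
6: 0xa8 (blk 10, set 0) → VC-HIT  vc=[8, 12]
7: 0xc4 (blk 12, set 0) → VC-HIT  vc=[8, 10]
8: 0xed (blk 14, set 0) → MISS  vc=[8, 10, 12]
9: 0xc1 (blk 12, set 0) → VC-HIT  vc=[8, 10, 14]
10: 0x85 (blk 8, set 0) → VC-HIT  vc=[12, 10, 14]
11: 0xa8 (blk 10, set 0) → VC-HIT  vc=[12, 8, 14]
12: 0x8a (blk 8, set 0) → VC-HIT  vc=[12, 10, 14]
13: 0x8e (blk 8, set 0) → L1-HIT  vc=[12, 10, 14]
14: 0xce (blk 12, set 0) → VC-HIT  vc=[8, 10, 14]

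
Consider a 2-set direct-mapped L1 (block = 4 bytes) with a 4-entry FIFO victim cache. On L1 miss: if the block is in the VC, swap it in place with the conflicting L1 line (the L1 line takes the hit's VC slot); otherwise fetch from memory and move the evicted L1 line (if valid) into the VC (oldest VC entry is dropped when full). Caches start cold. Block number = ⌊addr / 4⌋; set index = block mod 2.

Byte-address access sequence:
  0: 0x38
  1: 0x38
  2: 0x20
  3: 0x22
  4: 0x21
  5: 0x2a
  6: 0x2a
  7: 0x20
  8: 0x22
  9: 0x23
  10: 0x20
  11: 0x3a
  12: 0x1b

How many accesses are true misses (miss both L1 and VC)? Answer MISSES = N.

0: 0x38 (blk 14, set 0) → MISS  vc=[]
1: 0x38 (blk 14, set 0) → L1-HIT  vc=[]
2: 0x20 (blk 8, set 0) → MISS  vc=[14]
3: 0x22 (blk 8, set 0) → L1-HIT  vc=[14]
4: 0x21 (blk 8, set 0) → L1-HIT  vc=[14]
5: 0x2a (blk 10, set 0) → MISS  vc=[14, 8]
6: 0x2a (blk 10, set 0) → L1-HIT  vc=[14, 8]
7: 0x20 (blk 8, set 0) → VC-HIT  vc=[14, 10]
8: 0x22 (blk 8, set 0) → L1-HIT  vc=[14, 10]
9: 0x23 (blk 8, set 0) → L1-HIT  vc=[14, 10]
10: 0x20 (blk 8, set 0) → L1-HIT  vc=[14, 10]
11: 0x3a (blk 14, set 0) → VC-HIT  vc=[8, 10]
12: 0x1b (blk 6, set 0) → MISS  vc=[8, 10, 14]

MISSES = 4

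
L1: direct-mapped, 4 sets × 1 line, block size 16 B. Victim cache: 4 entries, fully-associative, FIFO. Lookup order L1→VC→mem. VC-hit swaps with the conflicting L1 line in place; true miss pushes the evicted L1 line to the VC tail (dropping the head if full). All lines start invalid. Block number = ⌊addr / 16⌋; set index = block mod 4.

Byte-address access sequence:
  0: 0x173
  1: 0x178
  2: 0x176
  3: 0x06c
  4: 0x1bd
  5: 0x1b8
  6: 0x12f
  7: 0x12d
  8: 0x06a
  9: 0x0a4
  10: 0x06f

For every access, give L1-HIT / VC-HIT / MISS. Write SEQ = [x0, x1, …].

SEQ = [MISS, L1-HIT, L1-HIT, MISS, MISS, L1-HIT, MISS, L1-HIT, VC-HIT, MISS, VC-HIT]

  [0] addr=0x173 blk=23 s=3: MISS | VC []
  [1] addr=0x178 blk=23 s=3: L1-HIT | VC []
  [2] addr=0x176 blk=23 s=3: L1-HIT | VC []
  [3] addr=0x6c blk=6 s=2: MISS | VC []
  [4] addr=0x1bd blk=27 s=3: MISS | VC [23]
  [5] addr=0x1b8 blk=27 s=3: L1-HIT | VC [23]
  [6] addr=0x12f blk=18 s=2: MISS | VC [23, 6]
  [7] addr=0x12d blk=18 s=2: L1-HIT | VC [23, 6]
  [8] addr=0x6a blk=6 s=2: VC-HIT | VC [23, 18]
  [9] addr=0xa4 blk=10 s=2: MISS | VC [23, 18, 6]
  [10] addr=0x6f blk=6 s=2: VC-HIT | VC [23, 18, 10]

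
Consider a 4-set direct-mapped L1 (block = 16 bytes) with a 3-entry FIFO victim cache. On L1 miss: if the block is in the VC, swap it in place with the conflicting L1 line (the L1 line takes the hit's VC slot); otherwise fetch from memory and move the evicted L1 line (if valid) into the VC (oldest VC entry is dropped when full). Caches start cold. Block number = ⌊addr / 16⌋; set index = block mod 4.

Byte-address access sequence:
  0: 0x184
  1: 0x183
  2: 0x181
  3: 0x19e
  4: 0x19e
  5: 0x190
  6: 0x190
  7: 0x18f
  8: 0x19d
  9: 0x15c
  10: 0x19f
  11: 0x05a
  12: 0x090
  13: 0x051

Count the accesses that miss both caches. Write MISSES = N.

0: 0x184 (blk 24, set 0) → MISS  vc=[]
1: 0x183 (blk 24, set 0) → L1-HIT  vc=[]
2: 0x181 (blk 24, set 0) → L1-HIT  vc=[]
3: 0x19e (blk 25, set 1) → MISS  vc=[]
4: 0x19e (blk 25, set 1) → L1-HIT  vc=[]
5: 0x190 (blk 25, set 1) → L1-HIT  vc=[]
6: 0x190 (blk 25, set 1) → L1-HIT  vc=[]
7: 0x18f (blk 24, set 0) → L1-HIT  vc=[]
8: 0x19d (blk 25, set 1) → L1-HIT  vc=[]
9: 0x15c (blk 21, set 1) → MISS  vc=[25]
10: 0x19f (blk 25, set 1) → VC-HIT  vc=[21]
11: 0x5a (blk 5, set 1) → MISS  vc=[21, 25]
12: 0x90 (blk 9, set 1) → MISS  vc=[21, 25, 5]
13: 0x51 (blk 5, set 1) → VC-HIT  vc=[21, 25, 9]

MISSES = 5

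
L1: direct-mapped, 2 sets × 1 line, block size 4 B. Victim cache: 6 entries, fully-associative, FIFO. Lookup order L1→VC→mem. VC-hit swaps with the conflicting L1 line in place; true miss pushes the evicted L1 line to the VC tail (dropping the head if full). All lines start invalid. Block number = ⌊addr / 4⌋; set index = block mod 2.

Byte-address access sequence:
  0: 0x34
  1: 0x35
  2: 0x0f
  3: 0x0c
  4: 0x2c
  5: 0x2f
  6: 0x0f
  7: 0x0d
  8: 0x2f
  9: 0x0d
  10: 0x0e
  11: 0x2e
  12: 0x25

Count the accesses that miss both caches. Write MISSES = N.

  [0] addr=0x34 blk=13 s=1: MISS | VC []
  [1] addr=0x35 blk=13 s=1: L1-HIT | VC []
  [2] addr=0xf blk=3 s=1: MISS | VC [13]
  [3] addr=0xc blk=3 s=1: L1-HIT | VC [13]
  [4] addr=0x2c blk=11 s=1: MISS | VC [13, 3]
  [5] addr=0x2f blk=11 s=1: L1-HIT | VC [13, 3]
  [6] addr=0xf blk=3 s=1: VC-HIT | VC [13, 11]
  [7] addr=0xd blk=3 s=1: L1-HIT | VC [13, 11]
  [8] addr=0x2f blk=11 s=1: VC-HIT | VC [13, 3]
  [9] addr=0xd blk=3 s=1: VC-HIT | VC [13, 11]
  [10] addr=0xe blk=3 s=1: L1-HIT | VC [13, 11]
  [11] addr=0x2e blk=11 s=1: VC-HIT | VC [13, 3]
  [12] addr=0x25 blk=9 s=1: MISS | VC [13, 3, 11]

MISSES = 4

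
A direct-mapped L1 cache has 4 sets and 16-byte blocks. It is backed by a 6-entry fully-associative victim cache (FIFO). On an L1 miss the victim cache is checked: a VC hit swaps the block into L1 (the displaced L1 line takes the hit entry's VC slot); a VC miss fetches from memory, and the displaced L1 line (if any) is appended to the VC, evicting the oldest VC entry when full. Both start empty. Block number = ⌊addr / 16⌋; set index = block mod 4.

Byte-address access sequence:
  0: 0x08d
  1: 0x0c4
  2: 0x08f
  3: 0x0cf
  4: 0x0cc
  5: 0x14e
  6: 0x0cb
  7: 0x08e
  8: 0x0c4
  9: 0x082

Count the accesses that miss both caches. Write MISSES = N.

MISSES = 3

0: 0x8d (blk 8, set 0) → MISS  vc=[]
1: 0xc4 (blk 12, set 0) → MISS  vc=[8]
2: 0x8f (blk 8, set 0) → VC-HIT  vc=[12]
3: 0xcf (blk 12, set 0) → VC-HIT  vc=[8]
4: 0xcc (blk 12, set 0) → L1-HIT  vc=[8]
5: 0x14e (blk 20, set 0) → MISS  vc=[8, 12]
6: 0xcb (blk 12, set 0) → VC-HIT  vc=[8, 20]
7: 0x8e (blk 8, set 0) → VC-HIT  vc=[12, 20]
8: 0xc4 (blk 12, set 0) → VC-HIT  vc=[8, 20]
9: 0x82 (blk 8, set 0) → VC-HIT  vc=[12, 20]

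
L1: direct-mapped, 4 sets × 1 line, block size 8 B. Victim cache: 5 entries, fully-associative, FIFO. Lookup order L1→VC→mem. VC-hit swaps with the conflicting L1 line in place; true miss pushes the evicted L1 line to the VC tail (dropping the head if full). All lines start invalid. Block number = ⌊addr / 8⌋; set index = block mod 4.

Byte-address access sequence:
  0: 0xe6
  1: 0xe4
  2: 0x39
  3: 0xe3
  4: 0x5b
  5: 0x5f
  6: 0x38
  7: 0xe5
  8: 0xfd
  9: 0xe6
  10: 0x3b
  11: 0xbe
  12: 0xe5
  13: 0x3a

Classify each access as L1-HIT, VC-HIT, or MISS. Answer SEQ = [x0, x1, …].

#0 0xe6→b28/s0 MISS; vc=[]
#1 0xe4→b28/s0 L1-HIT; vc=[]
#2 0x39→b7/s3 MISS; vc=[]
#3 0xe3→b28/s0 L1-HIT; vc=[]
#4 0x5b→b11/s3 MISS; vc=[7]
#5 0x5f→b11/s3 L1-HIT; vc=[7]
#6 0x38→b7/s3 VC-HIT; vc=[11]
#7 0xe5→b28/s0 L1-HIT; vc=[11]
#8 0xfd→b31/s3 MISS; vc=[11,7]
#9 0xe6→b28/s0 L1-HIT; vc=[11,7]
#10 0x3b→b7/s3 VC-HIT; vc=[11,31]
#11 0xbe→b23/s3 MISS; vc=[11,31,7]
#12 0xe5→b28/s0 L1-HIT; vc=[11,31,7]
#13 0x3a→b7/s3 VC-HIT; vc=[11,31,23]

SEQ = [MISS, L1-HIT, MISS, L1-HIT, MISS, L1-HIT, VC-HIT, L1-HIT, MISS, L1-HIT, VC-HIT, MISS, L1-HIT, VC-HIT]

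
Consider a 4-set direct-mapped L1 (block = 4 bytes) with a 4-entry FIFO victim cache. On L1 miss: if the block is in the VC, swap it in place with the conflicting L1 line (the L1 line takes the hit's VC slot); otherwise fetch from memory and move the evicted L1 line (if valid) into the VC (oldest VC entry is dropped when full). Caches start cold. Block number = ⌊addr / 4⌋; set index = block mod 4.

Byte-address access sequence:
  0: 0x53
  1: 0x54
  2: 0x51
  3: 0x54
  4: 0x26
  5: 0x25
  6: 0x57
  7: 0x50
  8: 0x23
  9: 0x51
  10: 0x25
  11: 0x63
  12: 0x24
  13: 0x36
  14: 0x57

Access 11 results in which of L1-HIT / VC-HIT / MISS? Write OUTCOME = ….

  [0] addr=0x53 blk=20 s=0: MISS | VC []
  [1] addr=0x54 blk=21 s=1: MISS | VC []
  [2] addr=0x51 blk=20 s=0: L1-HIT | VC []
  [3] addr=0x54 blk=21 s=1: L1-HIT | VC []
  [4] addr=0x26 blk=9 s=1: MISS | VC [21]
  [5] addr=0x25 blk=9 s=1: L1-HIT | VC [21]
  [6] addr=0x57 blk=21 s=1: VC-HIT | VC [9]
  [7] addr=0x50 blk=20 s=0: L1-HIT | VC [9]
  [8] addr=0x23 blk=8 s=0: MISS | VC [9, 20]
  [9] addr=0x51 blk=20 s=0: VC-HIT | VC [9, 8]
  [10] addr=0x25 blk=9 s=1: VC-HIT | VC [21, 8]
  [11] addr=0x63 blk=24 s=0: MISS | VC [21, 8, 20]
  [12] addr=0x24 blk=9 s=1: L1-HIT | VC [21, 8, 20]
  [13] addr=0x36 blk=13 s=1: MISS | VC [21, 8, 20, 9]
  [14] addr=0x57 blk=21 s=1: VC-HIT | VC [13, 8, 20, 9]

OUTCOME = MISS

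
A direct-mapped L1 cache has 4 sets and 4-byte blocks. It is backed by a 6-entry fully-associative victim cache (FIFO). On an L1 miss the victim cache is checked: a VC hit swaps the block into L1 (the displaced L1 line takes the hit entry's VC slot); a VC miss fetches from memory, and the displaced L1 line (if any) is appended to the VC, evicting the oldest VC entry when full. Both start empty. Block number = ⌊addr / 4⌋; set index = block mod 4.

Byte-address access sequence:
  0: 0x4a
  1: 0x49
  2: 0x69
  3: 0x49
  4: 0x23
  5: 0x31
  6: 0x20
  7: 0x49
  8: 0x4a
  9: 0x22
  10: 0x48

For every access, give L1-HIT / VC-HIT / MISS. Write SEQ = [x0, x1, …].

  [0] addr=0x4a blk=18 s=2: MISS | VC []
  [1] addr=0x49 blk=18 s=2: L1-HIT | VC []
  [2] addr=0x69 blk=26 s=2: MISS | VC [18]
  [3] addr=0x49 blk=18 s=2: VC-HIT | VC [26]
  [4] addr=0x23 blk=8 s=0: MISS | VC [26]
  [5] addr=0x31 blk=12 s=0: MISS | VC [26, 8]
  [6] addr=0x20 blk=8 s=0: VC-HIT | VC [26, 12]
  [7] addr=0x49 blk=18 s=2: L1-HIT | VC [26, 12]
  [8] addr=0x4a blk=18 s=2: L1-HIT | VC [26, 12]
  [9] addr=0x22 blk=8 s=0: L1-HIT | VC [26, 12]
  [10] addr=0x48 blk=18 s=2: L1-HIT | VC [26, 12]

SEQ = [MISS, L1-HIT, MISS, VC-HIT, MISS, MISS, VC-HIT, L1-HIT, L1-HIT, L1-HIT, L1-HIT]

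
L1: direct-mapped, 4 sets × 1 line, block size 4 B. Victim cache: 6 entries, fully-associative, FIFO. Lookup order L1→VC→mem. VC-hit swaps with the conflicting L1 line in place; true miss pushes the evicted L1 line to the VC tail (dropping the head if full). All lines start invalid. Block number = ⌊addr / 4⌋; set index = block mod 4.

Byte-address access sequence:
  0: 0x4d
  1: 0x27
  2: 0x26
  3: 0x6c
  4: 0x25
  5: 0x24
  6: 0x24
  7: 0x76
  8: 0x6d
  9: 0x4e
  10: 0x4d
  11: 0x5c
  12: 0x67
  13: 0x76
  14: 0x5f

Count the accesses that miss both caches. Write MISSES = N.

  [0] addr=0x4d blk=19 s=3: MISS | VC []
  [1] addr=0x27 blk=9 s=1: MISS | VC []
  [2] addr=0x26 blk=9 s=1: L1-HIT | VC []
  [3] addr=0x6c blk=27 s=3: MISS | VC [19]
  [4] addr=0x25 blk=9 s=1: L1-HIT | VC [19]
  [5] addr=0x24 blk=9 s=1: L1-HIT | VC [19]
  [6] addr=0x24 blk=9 s=1: L1-HIT | VC [19]
  [7] addr=0x76 blk=29 s=1: MISS | VC [19, 9]
  [8] addr=0x6d blk=27 s=3: L1-HIT | VC [19, 9]
  [9] addr=0x4e blk=19 s=3: VC-HIT | VC [27, 9]
  [10] addr=0x4d blk=19 s=3: L1-HIT | VC [27, 9]
  [11] addr=0x5c blk=23 s=3: MISS | VC [27, 9, 19]
  [12] addr=0x67 blk=25 s=1: MISS | VC [27, 9, 19, 29]
  [13] addr=0x76 blk=29 s=1: VC-HIT | VC [27, 9, 19, 25]
  [14] addr=0x5f blk=23 s=3: L1-HIT | VC [27, 9, 19, 25]

MISSES = 6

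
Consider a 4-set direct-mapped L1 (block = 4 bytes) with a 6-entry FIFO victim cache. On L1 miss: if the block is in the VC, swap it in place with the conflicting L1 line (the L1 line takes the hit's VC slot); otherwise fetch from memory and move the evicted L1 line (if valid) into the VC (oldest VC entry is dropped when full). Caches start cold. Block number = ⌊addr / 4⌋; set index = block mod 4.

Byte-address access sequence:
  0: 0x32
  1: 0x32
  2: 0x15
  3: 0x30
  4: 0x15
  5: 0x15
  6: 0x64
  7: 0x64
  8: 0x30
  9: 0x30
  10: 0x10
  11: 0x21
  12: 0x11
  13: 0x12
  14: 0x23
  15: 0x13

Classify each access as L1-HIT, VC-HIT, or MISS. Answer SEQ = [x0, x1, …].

SEQ = [MISS, L1-HIT, MISS, L1-HIT, L1-HIT, L1-HIT, MISS, L1-HIT, L1-HIT, L1-HIT, MISS, MISS, VC-HIT, L1-HIT, VC-HIT, VC-HIT]

  [0] addr=0x32 blk=12 s=0: MISS | VC []
  [1] addr=0x32 blk=12 s=0: L1-HIT | VC []
  [2] addr=0x15 blk=5 s=1: MISS | VC []
  [3] addr=0x30 blk=12 s=0: L1-HIT | VC []
  [4] addr=0x15 blk=5 s=1: L1-HIT | VC []
  [5] addr=0x15 blk=5 s=1: L1-HIT | VC []
  [6] addr=0x64 blk=25 s=1: MISS | VC [5]
  [7] addr=0x64 blk=25 s=1: L1-HIT | VC [5]
  [8] addr=0x30 blk=12 s=0: L1-HIT | VC [5]
  [9] addr=0x30 blk=12 s=0: L1-HIT | VC [5]
  [10] addr=0x10 blk=4 s=0: MISS | VC [5, 12]
  [11] addr=0x21 blk=8 s=0: MISS | VC [5, 12, 4]
  [12] addr=0x11 blk=4 s=0: VC-HIT | VC [5, 12, 8]
  [13] addr=0x12 blk=4 s=0: L1-HIT | VC [5, 12, 8]
  [14] addr=0x23 blk=8 s=0: VC-HIT | VC [5, 12, 4]
  [15] addr=0x13 blk=4 s=0: VC-HIT | VC [5, 12, 8]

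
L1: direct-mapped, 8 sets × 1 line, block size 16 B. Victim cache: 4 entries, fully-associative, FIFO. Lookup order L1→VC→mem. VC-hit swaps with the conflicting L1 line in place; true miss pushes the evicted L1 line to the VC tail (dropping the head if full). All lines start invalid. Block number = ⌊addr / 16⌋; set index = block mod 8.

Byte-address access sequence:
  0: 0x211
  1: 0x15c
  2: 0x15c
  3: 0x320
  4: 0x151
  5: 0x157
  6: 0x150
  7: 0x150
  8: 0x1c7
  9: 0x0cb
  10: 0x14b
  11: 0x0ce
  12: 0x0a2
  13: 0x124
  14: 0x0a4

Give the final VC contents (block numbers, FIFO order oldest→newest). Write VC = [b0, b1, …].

VC = [28, 20, 50, 18]

  [0] addr=0x211 blk=33 s=1: MISS | VC []
  [1] addr=0x15c blk=21 s=5: MISS | VC []
  [2] addr=0x15c blk=21 s=5: L1-HIT | VC []
  [3] addr=0x320 blk=50 s=2: MISS | VC []
  [4] addr=0x151 blk=21 s=5: L1-HIT | VC []
  [5] addr=0x157 blk=21 s=5: L1-HIT | VC []
  [6] addr=0x150 blk=21 s=5: L1-HIT | VC []
  [7] addr=0x150 blk=21 s=5: L1-HIT | VC []
  [8] addr=0x1c7 blk=28 s=4: MISS | VC []
  [9] addr=0xcb blk=12 s=4: MISS | VC [28]
  [10] addr=0x14b blk=20 s=4: MISS | VC [28, 12]
  [11] addr=0xce blk=12 s=4: VC-HIT | VC [28, 20]
  [12] addr=0xa2 blk=10 s=2: MISS | VC [28, 20, 50]
  [13] addr=0x124 blk=18 s=2: MISS | VC [28, 20, 50, 10]
  [14] addr=0xa4 blk=10 s=2: VC-HIT | VC [28, 20, 50, 18]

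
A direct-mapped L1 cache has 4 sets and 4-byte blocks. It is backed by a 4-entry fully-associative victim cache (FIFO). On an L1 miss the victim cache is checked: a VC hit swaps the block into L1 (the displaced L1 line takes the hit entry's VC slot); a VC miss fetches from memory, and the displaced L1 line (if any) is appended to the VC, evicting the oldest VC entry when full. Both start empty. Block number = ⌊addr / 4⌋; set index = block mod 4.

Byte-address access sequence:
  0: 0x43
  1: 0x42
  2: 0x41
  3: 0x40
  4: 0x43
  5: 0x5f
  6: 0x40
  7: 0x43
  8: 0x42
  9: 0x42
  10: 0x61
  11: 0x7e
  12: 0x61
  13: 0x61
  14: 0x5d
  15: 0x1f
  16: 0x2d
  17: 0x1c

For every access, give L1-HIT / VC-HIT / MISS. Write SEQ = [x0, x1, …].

SEQ = [MISS, L1-HIT, L1-HIT, L1-HIT, L1-HIT, MISS, L1-HIT, L1-HIT, L1-HIT, L1-HIT, MISS, MISS, L1-HIT, L1-HIT, VC-HIT, MISS, MISS, VC-HIT]

0: 0x43 (blk 16, set 0) → MISS  vc=[]
1: 0x42 (blk 16, set 0) → L1-HIT  vc=[]
2: 0x41 (blk 16, set 0) → L1-HIT  vc=[]
3: 0x40 (blk 16, set 0) → L1-HIT  vc=[]
4: 0x43 (blk 16, set 0) → L1-HIT  vc=[]
5: 0x5f (blk 23, set 3) → MISS  vc=[]
6: 0x40 (blk 16, set 0) → L1-HIT  vc=[]
7: 0x43 (blk 16, set 0) → L1-HIT  vc=[]
8: 0x42 (blk 16, set 0) → L1-HIT  vc=[]
9: 0x42 (blk 16, set 0) → L1-HIT  vc=[]
10: 0x61 (blk 24, set 0) → MISS  vc=[16]
11: 0x7e (blk 31, set 3) → MISS  vc=[16, 23]
12: 0x61 (blk 24, set 0) → L1-HIT  vc=[16, 23]
13: 0x61 (blk 24, set 0) → L1-HIT  vc=[16, 23]
14: 0x5d (blk 23, set 3) → VC-HIT  vc=[16, 31]
15: 0x1f (blk 7, set 3) → MISS  vc=[16, 31, 23]
16: 0x2d (blk 11, set 3) → MISS  vc=[16, 31, 23, 7]
17: 0x1c (blk 7, set 3) → VC-HIT  vc=[16, 31, 23, 11]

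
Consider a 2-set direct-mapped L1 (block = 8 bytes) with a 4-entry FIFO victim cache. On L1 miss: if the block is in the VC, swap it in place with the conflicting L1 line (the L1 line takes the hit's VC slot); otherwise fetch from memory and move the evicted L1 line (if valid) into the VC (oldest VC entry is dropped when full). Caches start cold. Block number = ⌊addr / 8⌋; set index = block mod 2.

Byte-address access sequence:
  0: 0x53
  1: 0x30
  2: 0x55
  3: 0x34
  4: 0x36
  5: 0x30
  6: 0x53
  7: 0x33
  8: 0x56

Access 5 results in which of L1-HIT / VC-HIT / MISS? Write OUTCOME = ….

OUTCOME = L1-HIT

0: 0x53 (blk 10, set 0) → MISS  vc=[]
1: 0x30 (blk 6, set 0) → MISS  vc=[10]
2: 0x55 (blk 10, set 0) → VC-HIT  vc=[6]
3: 0x34 (blk 6, set 0) → VC-HIT  vc=[10]
4: 0x36 (blk 6, set 0) → L1-HIT  vc=[10]
5: 0x30 (blk 6, set 0) → L1-HIT  vc=[10]
6: 0x53 (blk 10, set 0) → VC-HIT  vc=[6]
7: 0x33 (blk 6, set 0) → VC-HIT  vc=[10]
8: 0x56 (blk 10, set 0) → VC-HIT  vc=[6]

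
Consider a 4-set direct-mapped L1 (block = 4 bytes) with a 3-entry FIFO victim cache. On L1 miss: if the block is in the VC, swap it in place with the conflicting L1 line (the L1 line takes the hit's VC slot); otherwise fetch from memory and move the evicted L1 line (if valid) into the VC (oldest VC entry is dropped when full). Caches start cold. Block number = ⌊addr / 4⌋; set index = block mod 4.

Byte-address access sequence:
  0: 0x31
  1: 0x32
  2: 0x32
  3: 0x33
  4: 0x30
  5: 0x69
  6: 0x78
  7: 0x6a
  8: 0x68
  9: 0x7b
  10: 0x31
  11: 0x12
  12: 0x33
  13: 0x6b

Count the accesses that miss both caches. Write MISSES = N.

0: 0x31 (blk 12, set 0) → MISS  vc=[]
1: 0x32 (blk 12, set 0) → L1-HIT  vc=[]
2: 0x32 (blk 12, set 0) → L1-HIT  vc=[]
3: 0x33 (blk 12, set 0) → L1-HIT  vc=[]
4: 0x30 (blk 12, set 0) → L1-HIT  vc=[]
5: 0x69 (blk 26, set 2) → MISS  vc=[]
6: 0x78 (blk 30, set 2) → MISS  vc=[26]
7: 0x6a (blk 26, set 2) → VC-HIT  vc=[30]
8: 0x68 (blk 26, set 2) → L1-HIT  vc=[30]
9: 0x7b (blk 30, set 2) → VC-HIT  vc=[26]
10: 0x31 (blk 12, set 0) → L1-HIT  vc=[26]
11: 0x12 (blk 4, set 0) → MISS  vc=[26, 12]
12: 0x33 (blk 12, set 0) → VC-HIT  vc=[26, 4]
13: 0x6b (blk 26, set 2) → VC-HIT  vc=[30, 4]

MISSES = 4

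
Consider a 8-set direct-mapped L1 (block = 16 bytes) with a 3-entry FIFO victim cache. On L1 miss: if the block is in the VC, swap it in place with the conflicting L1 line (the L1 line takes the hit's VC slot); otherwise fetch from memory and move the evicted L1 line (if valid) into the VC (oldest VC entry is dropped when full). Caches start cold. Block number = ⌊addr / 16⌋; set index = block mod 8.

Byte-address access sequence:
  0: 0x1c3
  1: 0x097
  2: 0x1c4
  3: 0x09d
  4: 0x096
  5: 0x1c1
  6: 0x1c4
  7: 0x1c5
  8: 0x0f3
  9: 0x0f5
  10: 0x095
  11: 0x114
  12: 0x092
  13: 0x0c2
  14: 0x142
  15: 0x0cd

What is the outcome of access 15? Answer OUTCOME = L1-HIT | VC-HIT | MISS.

#0 0x1c3→b28/s4 MISS; vc=[]
#1 0x97→b9/s1 MISS; vc=[]
#2 0x1c4→b28/s4 L1-HIT; vc=[]
#3 0x9d→b9/s1 L1-HIT; vc=[]
#4 0x96→b9/s1 L1-HIT; vc=[]
#5 0x1c1→b28/s4 L1-HIT; vc=[]
#6 0x1c4→b28/s4 L1-HIT; vc=[]
#7 0x1c5→b28/s4 L1-HIT; vc=[]
#8 0xf3→b15/s7 MISS; vc=[]
#9 0xf5→b15/s7 L1-HIT; vc=[]
#10 0x95→b9/s1 L1-HIT; vc=[]
#11 0x114→b17/s1 MISS; vc=[9]
#12 0x92→b9/s1 VC-HIT; vc=[17]
#13 0xc2→b12/s4 MISS; vc=[17,28]
#14 0x142→b20/s4 MISS; vc=[17,28,12]
#15 0xcd→b12/s4 VC-HIT; vc=[17,28,20]

OUTCOME = VC-HIT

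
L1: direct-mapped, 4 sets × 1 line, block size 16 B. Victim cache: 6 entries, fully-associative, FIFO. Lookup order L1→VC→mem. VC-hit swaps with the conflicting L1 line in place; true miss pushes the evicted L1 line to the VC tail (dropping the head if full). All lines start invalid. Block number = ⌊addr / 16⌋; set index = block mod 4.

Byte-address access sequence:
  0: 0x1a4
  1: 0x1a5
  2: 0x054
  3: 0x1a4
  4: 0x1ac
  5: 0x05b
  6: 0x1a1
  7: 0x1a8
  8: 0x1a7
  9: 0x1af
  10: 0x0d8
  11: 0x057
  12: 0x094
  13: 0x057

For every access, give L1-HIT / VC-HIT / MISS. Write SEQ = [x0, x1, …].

SEQ = [MISS, L1-HIT, MISS, L1-HIT, L1-HIT, L1-HIT, L1-HIT, L1-HIT, L1-HIT, L1-HIT, MISS, VC-HIT, MISS, VC-HIT]

  [0] addr=0x1a4 blk=26 s=2: MISS | VC []
  [1] addr=0x1a5 blk=26 s=2: L1-HIT | VC []
  [2] addr=0x54 blk=5 s=1: MISS | VC []
  [3] addr=0x1a4 blk=26 s=2: L1-HIT | VC []
  [4] addr=0x1ac blk=26 s=2: L1-HIT | VC []
  [5] addr=0x5b blk=5 s=1: L1-HIT | VC []
  [6] addr=0x1a1 blk=26 s=2: L1-HIT | VC []
  [7] addr=0x1a8 blk=26 s=2: L1-HIT | VC []
  [8] addr=0x1a7 blk=26 s=2: L1-HIT | VC []
  [9] addr=0x1af blk=26 s=2: L1-HIT | VC []
  [10] addr=0xd8 blk=13 s=1: MISS | VC [5]
  [11] addr=0x57 blk=5 s=1: VC-HIT | VC [13]
  [12] addr=0x94 blk=9 s=1: MISS | VC [13, 5]
  [13] addr=0x57 blk=5 s=1: VC-HIT | VC [13, 9]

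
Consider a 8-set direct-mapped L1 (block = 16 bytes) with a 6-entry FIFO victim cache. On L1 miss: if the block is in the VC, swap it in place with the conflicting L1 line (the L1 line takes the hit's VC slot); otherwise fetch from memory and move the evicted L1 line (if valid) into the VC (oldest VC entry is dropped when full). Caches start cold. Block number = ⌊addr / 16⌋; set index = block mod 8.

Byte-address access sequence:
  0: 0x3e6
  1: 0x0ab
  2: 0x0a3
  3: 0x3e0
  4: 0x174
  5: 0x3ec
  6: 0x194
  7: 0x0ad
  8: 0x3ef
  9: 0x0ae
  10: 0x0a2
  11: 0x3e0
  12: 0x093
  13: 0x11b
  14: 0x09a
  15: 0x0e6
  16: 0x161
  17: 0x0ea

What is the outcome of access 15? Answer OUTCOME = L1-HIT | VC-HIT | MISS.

OUTCOME = MISS

  [0] addr=0x3e6 blk=62 s=6: MISS | VC []
  [1] addr=0xab blk=10 s=2: MISS | VC []
  [2] addr=0xa3 blk=10 s=2: L1-HIT | VC []
  [3] addr=0x3e0 blk=62 s=6: L1-HIT | VC []
  [4] addr=0x174 blk=23 s=7: MISS | VC []
  [5] addr=0x3ec blk=62 s=6: L1-HIT | VC []
  [6] addr=0x194 blk=25 s=1: MISS | VC []
  [7] addr=0xad blk=10 s=2: L1-HIT | VC []
  [8] addr=0x3ef blk=62 s=6: L1-HIT | VC []
  [9] addr=0xae blk=10 s=2: L1-HIT | VC []
  [10] addr=0xa2 blk=10 s=2: L1-HIT | VC []
  [11] addr=0x3e0 blk=62 s=6: L1-HIT | VC []
  [12] addr=0x93 blk=9 s=1: MISS | VC [25]
  [13] addr=0x11b blk=17 s=1: MISS | VC [25, 9]
  [14] addr=0x9a blk=9 s=1: VC-HIT | VC [25, 17]
  [15] addr=0xe6 blk=14 s=6: MISS | VC [25, 17, 62]
  [16] addr=0x161 blk=22 s=6: MISS | VC [25, 17, 62, 14]
  [17] addr=0xea blk=14 s=6: VC-HIT | VC [25, 17, 62, 22]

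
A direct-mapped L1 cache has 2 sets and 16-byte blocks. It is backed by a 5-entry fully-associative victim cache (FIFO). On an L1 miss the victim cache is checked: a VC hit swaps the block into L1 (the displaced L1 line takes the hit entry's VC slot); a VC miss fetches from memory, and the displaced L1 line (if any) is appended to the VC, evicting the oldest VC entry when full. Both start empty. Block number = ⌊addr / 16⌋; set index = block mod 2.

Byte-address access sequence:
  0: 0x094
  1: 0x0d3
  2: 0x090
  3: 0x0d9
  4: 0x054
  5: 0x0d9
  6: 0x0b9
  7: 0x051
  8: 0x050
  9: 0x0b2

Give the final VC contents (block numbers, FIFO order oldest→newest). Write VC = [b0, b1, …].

#0 0x94→b9/s1 MISS; vc=[]
#1 0xd3→b13/s1 MISS; vc=[9]
#2 0x90→b9/s1 VC-HIT; vc=[13]
#3 0xd9→b13/s1 VC-HIT; vc=[9]
#4 0x54→b5/s1 MISS; vc=[9,13]
#5 0xd9→b13/s1 VC-HIT; vc=[9,5]
#6 0xb9→b11/s1 MISS; vc=[9,5,13]
#7 0x51→b5/s1 VC-HIT; vc=[9,11,13]
#8 0x50→b5/s1 L1-HIT; vc=[9,11,13]
#9 0xb2→b11/s1 VC-HIT; vc=[9,5,13]

VC = [9, 5, 13]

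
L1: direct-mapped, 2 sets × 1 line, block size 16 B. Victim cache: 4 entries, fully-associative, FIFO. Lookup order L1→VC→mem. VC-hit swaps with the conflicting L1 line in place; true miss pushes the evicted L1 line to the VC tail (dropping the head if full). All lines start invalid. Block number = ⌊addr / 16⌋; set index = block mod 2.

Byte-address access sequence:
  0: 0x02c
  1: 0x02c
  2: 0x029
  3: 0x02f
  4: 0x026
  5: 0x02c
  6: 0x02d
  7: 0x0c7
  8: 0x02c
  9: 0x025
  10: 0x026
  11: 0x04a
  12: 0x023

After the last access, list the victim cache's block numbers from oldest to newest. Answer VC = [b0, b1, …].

#0 0x2c→b2/s0 MISS; vc=[]
#1 0x2c→b2/s0 L1-HIT; vc=[]
#2 0x29→b2/s0 L1-HIT; vc=[]
#3 0x2f→b2/s0 L1-HIT; vc=[]
#4 0x26→b2/s0 L1-HIT; vc=[]
#5 0x2c→b2/s0 L1-HIT; vc=[]
#6 0x2d→b2/s0 L1-HIT; vc=[]
#7 0xc7→b12/s0 MISS; vc=[2]
#8 0x2c→b2/s0 VC-HIT; vc=[12]
#9 0x25→b2/s0 L1-HIT; vc=[12]
#10 0x26→b2/s0 L1-HIT; vc=[12]
#11 0x4a→b4/s0 MISS; vc=[12,2]
#12 0x23→b2/s0 VC-HIT; vc=[12,4]

VC = [12, 4]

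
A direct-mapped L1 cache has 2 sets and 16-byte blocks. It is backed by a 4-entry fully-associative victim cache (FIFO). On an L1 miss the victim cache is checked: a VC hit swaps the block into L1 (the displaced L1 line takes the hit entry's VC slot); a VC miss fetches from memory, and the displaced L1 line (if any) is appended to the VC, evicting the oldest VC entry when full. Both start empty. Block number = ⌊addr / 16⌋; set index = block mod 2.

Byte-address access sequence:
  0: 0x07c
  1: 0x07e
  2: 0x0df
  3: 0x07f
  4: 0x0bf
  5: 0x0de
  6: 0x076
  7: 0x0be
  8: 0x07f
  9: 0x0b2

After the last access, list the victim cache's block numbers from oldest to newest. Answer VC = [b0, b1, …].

  [0] addr=0x7c blk=7 s=1: MISS | VC []
  [1] addr=0x7e blk=7 s=1: L1-HIT | VC []
  [2] addr=0xdf blk=13 s=1: MISS | VC [7]
  [3] addr=0x7f blk=7 s=1: VC-HIT | VC [13]
  [4] addr=0xbf blk=11 s=1: MISS | VC [13, 7]
  [5] addr=0xde blk=13 s=1: VC-HIT | VC [11, 7]
  [6] addr=0x76 blk=7 s=1: VC-HIT | VC [11, 13]
  [7] addr=0xbe blk=11 s=1: VC-HIT | VC [7, 13]
  [8] addr=0x7f blk=7 s=1: VC-HIT | VC [11, 13]
  [9] addr=0xb2 blk=11 s=1: VC-HIT | VC [7, 13]

VC = [7, 13]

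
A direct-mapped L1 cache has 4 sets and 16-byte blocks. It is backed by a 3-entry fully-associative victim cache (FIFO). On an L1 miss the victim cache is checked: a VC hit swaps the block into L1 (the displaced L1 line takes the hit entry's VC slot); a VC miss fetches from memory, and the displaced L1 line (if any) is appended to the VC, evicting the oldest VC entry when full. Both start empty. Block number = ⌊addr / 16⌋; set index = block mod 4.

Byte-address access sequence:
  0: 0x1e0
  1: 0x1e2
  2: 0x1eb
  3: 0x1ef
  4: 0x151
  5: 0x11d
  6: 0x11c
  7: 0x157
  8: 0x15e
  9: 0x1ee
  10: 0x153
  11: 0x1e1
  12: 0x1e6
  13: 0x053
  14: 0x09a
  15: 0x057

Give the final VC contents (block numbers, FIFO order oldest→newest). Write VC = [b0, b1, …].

#0 0x1e0→b30/s2 MISS; vc=[]
#1 0x1e2→b30/s2 L1-HIT; vc=[]
#2 0x1eb→b30/s2 L1-HIT; vc=[]
#3 0x1ef→b30/s2 L1-HIT; vc=[]
#4 0x151→b21/s1 MISS; vc=[]
#5 0x11d→b17/s1 MISS; vc=[21]
#6 0x11c→b17/s1 L1-HIT; vc=[21]
#7 0x157→b21/s1 VC-HIT; vc=[17]
#8 0x15e→b21/s1 L1-HIT; vc=[17]
#9 0x1ee→b30/s2 L1-HIT; vc=[17]
#10 0x153→b21/s1 L1-HIT; vc=[17]
#11 0x1e1→b30/s2 L1-HIT; vc=[17]
#12 0x1e6→b30/s2 L1-HIT; vc=[17]
#13 0x53→b5/s1 MISS; vc=[17,21]
#14 0x9a→b9/s1 MISS; vc=[17,21,5]
#15 0x57→b5/s1 VC-HIT; vc=[17,21,9]

VC = [17, 21, 9]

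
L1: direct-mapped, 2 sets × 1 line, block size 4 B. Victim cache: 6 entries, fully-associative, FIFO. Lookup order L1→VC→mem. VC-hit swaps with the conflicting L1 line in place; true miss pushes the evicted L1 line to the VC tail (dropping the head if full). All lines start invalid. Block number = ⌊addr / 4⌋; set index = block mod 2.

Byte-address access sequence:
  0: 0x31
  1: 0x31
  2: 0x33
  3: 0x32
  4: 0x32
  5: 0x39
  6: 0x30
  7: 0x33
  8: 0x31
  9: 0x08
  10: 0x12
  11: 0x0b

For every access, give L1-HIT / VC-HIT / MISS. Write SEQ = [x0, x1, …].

SEQ = [MISS, L1-HIT, L1-HIT, L1-HIT, L1-HIT, MISS, VC-HIT, L1-HIT, L1-HIT, MISS, MISS, VC-HIT]

0: 0x31 (blk 12, set 0) → MISS  vc=[]
1: 0x31 (blk 12, set 0) → L1-HIT  vc=[]
2: 0x33 (blk 12, set 0) → L1-HIT  vc=[]
3: 0x32 (blk 12, set 0) → L1-HIT  vc=[]
4: 0x32 (blk 12, set 0) → L1-HIT  vc=[]
5: 0x39 (blk 14, set 0) → MISS  vc=[12]
6: 0x30 (blk 12, set 0) → VC-HIT  vc=[14]
7: 0x33 (blk 12, set 0) → L1-HIT  vc=[14]
8: 0x31 (blk 12, set 0) → L1-HIT  vc=[14]
9: 0x8 (blk 2, set 0) → MISS  vc=[14, 12]
10: 0x12 (blk 4, set 0) → MISS  vc=[14, 12, 2]
11: 0xb (blk 2, set 0) → VC-HIT  vc=[14, 12, 4]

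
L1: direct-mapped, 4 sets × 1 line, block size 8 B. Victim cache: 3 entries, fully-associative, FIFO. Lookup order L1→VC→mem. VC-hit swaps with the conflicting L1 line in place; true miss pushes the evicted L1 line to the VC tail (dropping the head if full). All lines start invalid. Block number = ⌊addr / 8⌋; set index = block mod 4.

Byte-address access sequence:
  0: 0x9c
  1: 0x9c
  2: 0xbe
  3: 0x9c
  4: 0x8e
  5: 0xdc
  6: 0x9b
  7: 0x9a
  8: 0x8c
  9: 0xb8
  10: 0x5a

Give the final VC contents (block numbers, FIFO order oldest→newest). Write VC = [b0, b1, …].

#0 0x9c→b19/s3 MISS; vc=[]
#1 0x9c→b19/s3 L1-HIT; vc=[]
#2 0xbe→b23/s3 MISS; vc=[19]
#3 0x9c→b19/s3 VC-HIT; vc=[23]
#4 0x8e→b17/s1 MISS; vc=[23]
#5 0xdc→b27/s3 MISS; vc=[23,19]
#6 0x9b→b19/s3 VC-HIT; vc=[23,27]
#7 0x9a→b19/s3 L1-HIT; vc=[23,27]
#8 0x8c→b17/s1 L1-HIT; vc=[23,27]
#9 0xb8→b23/s3 VC-HIT; vc=[19,27]
#10 0x5a→b11/s3 MISS; vc=[19,27,23]

VC = [19, 27, 23]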